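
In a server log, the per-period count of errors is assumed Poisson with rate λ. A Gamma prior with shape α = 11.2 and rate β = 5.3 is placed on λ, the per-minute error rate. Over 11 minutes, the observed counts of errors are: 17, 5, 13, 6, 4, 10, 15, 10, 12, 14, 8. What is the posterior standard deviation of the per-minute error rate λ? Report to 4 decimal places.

0.6865

With a Gamma(shape α, rate β) prior, the Poisson likelihood is conjugate: the posterior is Gamma(α + ΣXᵢ, β + n).
Sum of counts S = 114 over n = 11 minutes.
Posterior: Gamma(α+S, β+n) = Gamma(11.2+114, 5.3+11) = Gamma(125.2, 16.3).
SD = √α/β = √125.2/16.3 = 0.6865.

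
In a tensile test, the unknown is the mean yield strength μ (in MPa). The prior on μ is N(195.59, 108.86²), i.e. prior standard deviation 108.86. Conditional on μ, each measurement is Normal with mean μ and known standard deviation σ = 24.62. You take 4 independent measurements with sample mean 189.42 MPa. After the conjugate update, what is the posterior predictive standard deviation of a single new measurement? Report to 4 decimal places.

27.4912

For Normal data with known variance σ², a Normal(μ₀, σ₀²) prior on μ is conjugate. Posterior precision = 1/σ₀² + n/σ²; posterior mean is the precision-weighted average of μ₀ and x̄.
σ₀² = 108.86² = 11850.4996, σ² = 24.62² = 606.1444; σ² + n·σ₀² = 606.1444 + 4·11850.4996 = 48008.1428.
Posterior precision = 1/σ₀² + n/σ² = 1/11850.4996 + 4/606.1444 = (σ² + n·σ₀²)/(σ₀²σ²) = 48008.1428/(11850.4996·606.1444); posterior variance σₙ² = σ₀²σ²/(σ² + n·σ₀²) = 11850.4996·606.1444/48008.1428 = 149.622825.
Predictive variance for one new observation = σₙ² + σ² = 11850.4996·606.1444/48008.1428 + 606.1444 = σ²·(σ₀² + 48008.1428)/48008.1428 = 606.1444·59858.6424/48008.1428 = 755.767225; SD = √(606.1444·59858.6424/48008.1428) = 27.4912.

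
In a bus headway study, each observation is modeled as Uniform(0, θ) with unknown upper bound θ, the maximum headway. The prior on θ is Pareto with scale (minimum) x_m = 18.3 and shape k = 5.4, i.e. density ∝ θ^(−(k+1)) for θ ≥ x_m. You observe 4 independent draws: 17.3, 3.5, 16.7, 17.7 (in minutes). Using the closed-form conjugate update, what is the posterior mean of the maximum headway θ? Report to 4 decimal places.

20.4786

A Pareto(scale x_m, shape k) prior on the upper bound θ of Uniform(0, θ) is conjugate: posterior is Pareto(max(x_m, max xᵢ), k + n).
Sample maximum = 17.7; prior scale x_m = 18.3 → posterior scale = max = 18.3.
Posterior shape = 5.4 + 4 = 9.4.
E[θ|data] = k·x_m/(k−1) = 9.4·18.3/8.4 = 20.4786.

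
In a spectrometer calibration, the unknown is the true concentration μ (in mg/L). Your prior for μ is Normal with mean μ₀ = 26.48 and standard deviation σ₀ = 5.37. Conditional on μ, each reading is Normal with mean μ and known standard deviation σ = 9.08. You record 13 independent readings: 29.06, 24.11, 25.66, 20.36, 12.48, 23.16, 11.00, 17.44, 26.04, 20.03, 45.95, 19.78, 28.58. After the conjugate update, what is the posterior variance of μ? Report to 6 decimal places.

5.198694

For Normal data with known variance σ², a Normal(μ₀, σ₀²) prior on μ is conjugate. Posterior precision = 1/σ₀² + n/σ²; posterior mean is the precision-weighted average of μ₀ and x̄.
σ₀² = 5.37² = 28.8369, σ² = 9.08² = 82.4464; σ² + n·σ₀² = 82.4464 + 13·28.8369 = 457.3261.
Posterior precision = 1/σ₀² + n/σ² = 1/28.8369 + 13/82.4464 = (σ² + n·σ₀²)/(σ₀²σ²) = 457.3261/(28.8369·82.4464); posterior variance σₙ² = σ₀²σ²/(σ² + n·σ₀²) = 28.8369·82.4464/457.3261 = 5.198694.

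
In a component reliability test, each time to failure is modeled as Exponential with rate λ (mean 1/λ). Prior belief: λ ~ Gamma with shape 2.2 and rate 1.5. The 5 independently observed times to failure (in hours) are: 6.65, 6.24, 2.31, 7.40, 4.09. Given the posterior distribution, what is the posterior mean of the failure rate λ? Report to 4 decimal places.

0.2554

With a Gamma(shape α, rate β) prior on the exponential rate λ, the posterior after n observations with total T = Σxᵢ is Gamma(α+n, β+T).
Sum of observations T = 26.69 hours; n = 5.
Posterior: Gamma(2.2+5, 1.5+26.69) = Gamma(7.2, 28.19).
Posterior mean of λ = α/β = 7.2/28.19 = 0.2554.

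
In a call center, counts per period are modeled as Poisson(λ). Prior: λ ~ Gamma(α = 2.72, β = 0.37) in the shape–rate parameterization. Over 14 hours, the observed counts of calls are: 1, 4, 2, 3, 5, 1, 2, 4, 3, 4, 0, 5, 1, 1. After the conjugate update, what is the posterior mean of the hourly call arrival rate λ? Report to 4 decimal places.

2.6945

With a Gamma(shape α, rate β) prior, the Poisson likelihood is conjugate: the posterior is Gamma(α + ΣXᵢ, β + n).
Sum of counts S = 36 over n = 14 hours.
Posterior: Gamma(α+S, β+n) = Gamma(2.72+36, 0.37+14) = Gamma(38.72, 14.37).
Posterior mean = α/β = 38.72/14.37 = 2.6945.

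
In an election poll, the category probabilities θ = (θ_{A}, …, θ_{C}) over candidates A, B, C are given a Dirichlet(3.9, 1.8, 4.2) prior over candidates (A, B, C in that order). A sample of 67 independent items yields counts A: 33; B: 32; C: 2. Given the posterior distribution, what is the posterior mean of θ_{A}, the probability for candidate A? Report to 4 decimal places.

0.4798

The Dirichlet prior is conjugate to the Multinomial likelihood: each posterior αⱼ = prior αⱼ + observed count nⱼ.
Posterior concentration: (36.9, 33.8, 6.2), total = 76.9.
E[θ_{A}|data] = α_{A}/Σα = 36.9/76.9 = 0.4798.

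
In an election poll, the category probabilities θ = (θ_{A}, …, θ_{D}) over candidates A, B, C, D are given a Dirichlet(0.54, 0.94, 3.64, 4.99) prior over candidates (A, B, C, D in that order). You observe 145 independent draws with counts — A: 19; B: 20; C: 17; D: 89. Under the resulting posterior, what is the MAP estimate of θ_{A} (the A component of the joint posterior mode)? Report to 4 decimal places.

0.1227

The Dirichlet prior is conjugate to the Multinomial likelihood: each posterior αⱼ = prior αⱼ + observed count nⱼ.
Posterior concentration: (19.54, 20.94, 20.64, 93.99), total = 155.11.
Joint mode component: (α_{A}−1)/(Σα−K) = 18.54/151.11 = 0.1227.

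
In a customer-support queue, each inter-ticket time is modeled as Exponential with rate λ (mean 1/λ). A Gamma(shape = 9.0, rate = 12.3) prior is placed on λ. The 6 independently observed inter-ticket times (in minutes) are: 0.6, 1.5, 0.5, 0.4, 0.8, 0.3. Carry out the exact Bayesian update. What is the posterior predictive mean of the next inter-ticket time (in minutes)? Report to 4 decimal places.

With a Gamma(shape α, rate β) prior on the exponential rate λ, the posterior after n observations with total T = Σxᵢ is Gamma(α+n, β+T).
Sum of observations T = 4.1 minutes; n = 6.
Posterior: Gamma(9.0+6, 12.3+4.1) = Gamma(15.0, 16.4).
The predictive distribution for the next observation is Lomax; its mean is β/(α−1) = 16.4/14.0 = 1.1714.

1.1714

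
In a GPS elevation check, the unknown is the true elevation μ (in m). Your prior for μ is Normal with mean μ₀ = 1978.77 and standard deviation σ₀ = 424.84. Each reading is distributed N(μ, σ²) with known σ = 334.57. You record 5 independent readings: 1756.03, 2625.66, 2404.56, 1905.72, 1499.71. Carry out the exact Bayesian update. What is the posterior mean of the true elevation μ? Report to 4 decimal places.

2031.7629

For Normal data with known variance σ², a Normal(μ₀, σ₀²) prior on μ is conjugate. Posterior precision = 1/σ₀² + n/σ²; posterior mean is the precision-weighted average of μ₀ and x̄.
Σxᵢ = 1756.03 + 2625.66 + 2404.56 + 1905.72 + 1499.71 = 10191.68, so n·x̄ = 10191.68.
σ₀² = 424.84² = 180489.0256, σ² = 334.57² = 111937.0849; σ² + n·σ₀² = 111937.0849 + 5·180489.0256 = 1014382.2129.
Posterior mean = (μ₀/σ₀² + n·x̄/σ²)/(1/σ₀² + n/σ²) = (σ²·μ₀ + σ₀²·n·x̄)/(σ² + n·σ₀²) = (111937.0849·1978.77 + 180489.0256·10191.68)/1014382.2129 = 2060984137.914581/1014382.2129 = 2031.7629.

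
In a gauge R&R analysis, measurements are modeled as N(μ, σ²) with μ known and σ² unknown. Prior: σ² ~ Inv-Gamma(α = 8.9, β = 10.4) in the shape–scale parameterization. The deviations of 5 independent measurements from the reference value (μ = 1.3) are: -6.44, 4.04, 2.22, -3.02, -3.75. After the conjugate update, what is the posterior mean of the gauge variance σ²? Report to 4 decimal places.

5.1301

With known mean μ and an Inverse-Gamma(α, β) prior on σ², the Normal likelihood is conjugate: posterior is Inv-Gamma(α + n/2, β + Σ(xᵢ−μ)²/2).
Σ(xᵢ−μ)² = (-6.44)² + (4.04)² + (2.22)² + (-3.02)² + (-3.75)² = 85.9065.
Posterior: Inv-Gamma(8.9 + 5/2, 10.4 + 85.9065/2) = Inv-Gamma(11.40, 53.35325).
E[σ²|data] = β/(α−1) = 53.35325/10.40 = 5.1301.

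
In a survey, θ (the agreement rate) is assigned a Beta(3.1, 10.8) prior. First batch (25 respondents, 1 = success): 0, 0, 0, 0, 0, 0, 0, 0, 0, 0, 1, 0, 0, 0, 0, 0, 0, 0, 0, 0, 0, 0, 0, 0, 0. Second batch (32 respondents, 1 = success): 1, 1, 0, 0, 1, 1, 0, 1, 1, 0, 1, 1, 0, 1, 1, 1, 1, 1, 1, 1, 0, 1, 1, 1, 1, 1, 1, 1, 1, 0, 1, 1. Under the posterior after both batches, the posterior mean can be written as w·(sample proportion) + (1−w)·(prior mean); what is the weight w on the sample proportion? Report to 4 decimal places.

0.8039

The Beta prior is conjugate to a Binomial/Bernoulli likelihood; the update adds successes to α and failures to β.
Total number of respondents: n = 25 + 32 = 57.
Posterior mean = (α₀+k)/(α₀+β₀+n) = [n/(α₀+β₀+n)]·(k/n) + [(α₀+β₀)/(α₀+β₀+n)]·α₀/(α₀+β₀), so only n and the prior enter the weight.
The weight on the data is w = n/(α₀+β₀+n) = 57/(3.1+10.8+57) = 57/70.9 = 0.8039.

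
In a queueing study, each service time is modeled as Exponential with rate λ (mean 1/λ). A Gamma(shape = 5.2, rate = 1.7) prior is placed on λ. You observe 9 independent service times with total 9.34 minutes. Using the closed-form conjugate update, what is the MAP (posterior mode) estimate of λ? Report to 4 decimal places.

With a Gamma(shape α, rate β) prior on the exponential rate λ, the posterior after n observations with total T = Σxᵢ is Gamma(α+n, β+T).
Posterior: Gamma(5.2+9, 1.7+9.34) = Gamma(14.2, 11.04).
Mode = (α−1)/β = 1.1957.

1.1957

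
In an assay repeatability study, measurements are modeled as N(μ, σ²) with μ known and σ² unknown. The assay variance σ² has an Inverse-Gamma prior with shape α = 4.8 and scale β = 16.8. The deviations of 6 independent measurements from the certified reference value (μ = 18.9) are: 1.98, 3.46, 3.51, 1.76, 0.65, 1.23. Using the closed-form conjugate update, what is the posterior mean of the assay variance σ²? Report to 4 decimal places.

With known mean μ and an Inverse-Gamma(α, β) prior on σ², the Normal likelihood is conjugate: posterior is Inv-Gamma(α + n/2, β + Σ(xᵢ−μ)²/2).
Σ(xᵢ−μ)² = (1.98)² + (3.46)² + (3.51)² + (1.76)² + (0.65)² + (1.23)² = 33.2451.
Posterior: Inv-Gamma(4.8 + 6/2, 16.8 + 33.2451/2) = Inv-Gamma(7.80, 33.42255).
E[σ²|data] = β/(α−1) = 33.42255/6.80 = 4.9151.

4.9151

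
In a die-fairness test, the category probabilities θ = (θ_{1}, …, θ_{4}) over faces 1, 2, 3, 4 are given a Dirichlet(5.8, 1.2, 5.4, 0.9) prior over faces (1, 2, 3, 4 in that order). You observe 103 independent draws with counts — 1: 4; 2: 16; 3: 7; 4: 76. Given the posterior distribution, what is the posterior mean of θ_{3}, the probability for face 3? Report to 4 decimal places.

The Dirichlet prior is conjugate to the Multinomial likelihood: each posterior αⱼ = prior αⱼ + observed count nⱼ.
Posterior concentration: (9.8, 17.2, 12.4, 76.9), total = 116.3.
E[θ_{3}|data] = α_{3}/Σα = 12.4/116.3 = 0.1066.

0.1066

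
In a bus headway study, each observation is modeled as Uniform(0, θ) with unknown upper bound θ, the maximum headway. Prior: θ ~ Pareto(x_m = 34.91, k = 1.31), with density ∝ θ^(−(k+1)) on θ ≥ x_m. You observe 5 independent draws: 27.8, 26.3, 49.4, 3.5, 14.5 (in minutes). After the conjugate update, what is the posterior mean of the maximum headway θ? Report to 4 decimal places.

58.7032

A Pareto(scale x_m, shape k) prior on the upper bound θ of Uniform(0, θ) is conjugate: posterior is Pareto(max(x_m, max xᵢ), k + n).
Sample maximum = 49.4; prior scale x_m = 34.91 → posterior scale = max = 49.40.
Posterior shape = 1.31 + 5 = 6.31.
E[θ|data] = k·x_m/(k−1) = 6.31·49.40/5.31 = 58.7032.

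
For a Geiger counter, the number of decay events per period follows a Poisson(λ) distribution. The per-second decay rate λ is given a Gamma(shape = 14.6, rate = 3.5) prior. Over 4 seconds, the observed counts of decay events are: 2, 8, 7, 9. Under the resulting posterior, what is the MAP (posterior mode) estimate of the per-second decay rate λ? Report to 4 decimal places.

5.2800

With a Gamma(shape α, rate β) prior, the Poisson likelihood is conjugate: the posterior is Gamma(α + ΣXᵢ, β + n).
Sum of counts S = 26 over n = 4 seconds.
Posterior: Gamma(α+S, β+n) = Gamma(14.6+26, 3.5+4) = Gamma(40.6, 7.5).
Mode of Gamma(α,β) for α≥1 is (α−1)/β = 39.6/7.5 = 5.2800.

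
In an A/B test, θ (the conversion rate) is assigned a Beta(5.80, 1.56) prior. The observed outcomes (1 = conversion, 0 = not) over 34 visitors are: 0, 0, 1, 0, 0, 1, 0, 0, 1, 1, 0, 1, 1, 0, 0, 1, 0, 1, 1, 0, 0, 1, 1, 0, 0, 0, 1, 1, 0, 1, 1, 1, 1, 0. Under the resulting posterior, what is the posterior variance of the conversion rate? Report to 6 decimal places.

0.005840

The Beta prior is conjugate to a Binomial/Bernoulli likelihood; the update adds successes to α and failures to β.
Posterior: Beta(α+k, β+n−k) = Beta(5.80+17, 1.56+17) = Beta(22.80, 18.56).
Var = αβ/((α+β)²(α+β+1)) = 22.80·18.56/(41.36²·42.36) = 0.005840.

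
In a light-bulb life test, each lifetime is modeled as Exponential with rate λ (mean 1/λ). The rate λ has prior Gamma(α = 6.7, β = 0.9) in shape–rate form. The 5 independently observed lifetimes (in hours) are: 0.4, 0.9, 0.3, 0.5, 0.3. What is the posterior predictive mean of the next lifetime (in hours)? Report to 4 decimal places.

With a Gamma(shape α, rate β) prior on the exponential rate λ, the posterior after n observations with total T = Σxᵢ is Gamma(α+n, β+T).
Sum of observations T = 2.4 hours; n = 5.
Posterior: Gamma(6.7+5, 0.9+2.4) = Gamma(11.7, 3.3).
The predictive distribution for the next observation is Lomax; its mean is β/(α−1) = 3.3/10.7 = 0.3084.

0.3084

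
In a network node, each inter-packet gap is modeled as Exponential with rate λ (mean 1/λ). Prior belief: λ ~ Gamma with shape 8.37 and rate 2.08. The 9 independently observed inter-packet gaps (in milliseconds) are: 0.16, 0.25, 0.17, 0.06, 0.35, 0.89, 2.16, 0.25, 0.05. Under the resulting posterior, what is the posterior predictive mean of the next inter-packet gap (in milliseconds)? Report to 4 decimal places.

0.3922

With a Gamma(shape α, rate β) prior on the exponential rate λ, the posterior after n observations with total T = Σxᵢ is Gamma(α+n, β+T).
Sum of observations T = 4.34 milliseconds; n = 9.
Posterior: Gamma(8.37+9, 2.08+4.34) = Gamma(17.37, 6.42).
The predictive distribution for the next observation is Lomax; its mean is β/(α−1) = 6.42/16.37 = 0.3922.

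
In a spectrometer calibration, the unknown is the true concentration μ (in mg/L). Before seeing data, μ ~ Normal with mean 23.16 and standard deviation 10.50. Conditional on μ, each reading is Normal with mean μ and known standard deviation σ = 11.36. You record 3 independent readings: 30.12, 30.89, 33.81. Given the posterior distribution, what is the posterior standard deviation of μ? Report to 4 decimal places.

For Normal data with known variance σ², a Normal(μ₀, σ₀²) prior on μ is conjugate. Posterior precision = 1/σ₀² + n/σ²; posterior mean is the precision-weighted average of μ₀ and x̄.
σ₀² = 10.50² = 110.25, σ² = 11.36² = 129.0496; σ² + n·σ₀² = 129.0496 + 3·110.25 = 459.7996.
Posterior precision = 1/σ₀² + n/σ² = 1/110.25 + 3/129.0496 = (σ² + n·σ₀²)/(σ₀²σ²) = 459.7996/(110.25·129.0496); posterior variance σₙ² = σ₀²σ²/(σ² + n·σ₀²) = 110.25·129.0496/459.7996 = 30.943303.
Posterior SD = √σₙ² = √(110.25·129.0496/459.7996) = 5.5627.

5.5627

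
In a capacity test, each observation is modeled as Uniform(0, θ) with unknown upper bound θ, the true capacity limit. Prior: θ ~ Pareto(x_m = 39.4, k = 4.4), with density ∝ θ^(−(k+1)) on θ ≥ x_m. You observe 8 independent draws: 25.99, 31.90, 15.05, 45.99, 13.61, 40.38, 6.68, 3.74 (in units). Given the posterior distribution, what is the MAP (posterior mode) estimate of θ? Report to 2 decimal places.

45.99

A Pareto(scale x_m, shape k) prior on the upper bound θ of Uniform(0, θ) is conjugate: posterior is Pareto(max(x_m, max xᵢ), k + n).
Sample maximum = 45.99; prior scale x_m = 39.4 → posterior scale = max = 45.99.
Posterior shape = 4.4 + 8 = 12.4.
The Pareto density is decreasing on [x_m, ∞), so the mode is x_m = 45.99.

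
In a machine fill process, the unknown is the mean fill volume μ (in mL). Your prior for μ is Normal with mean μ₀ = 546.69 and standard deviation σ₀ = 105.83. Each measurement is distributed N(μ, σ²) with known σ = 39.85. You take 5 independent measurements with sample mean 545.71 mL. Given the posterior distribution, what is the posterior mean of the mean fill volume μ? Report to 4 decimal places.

For Normal data with known variance σ², a Normal(μ₀, σ₀²) prior on μ is conjugate. Posterior precision = 1/σ₀² + n/σ²; posterior mean is the precision-weighted average of μ₀ and x̄.
n·x̄ = 5·545.71 = 2728.55.
σ₀² = 105.83² = 11199.9889, σ² = 39.85² = 1588.0225; σ² + n·σ₀² = 1588.0225 + 5·11199.9889 = 57587.967.
Posterior mean = (μ₀/σ₀² + n·x̄/σ²)/(1/σ₀² + n/σ²) = (σ²·μ₀ + σ₀²·n·x̄)/(σ² + n·σ₀²) = (1588.0225·546.69 + 11199.9889·2728.55)/57587.967 = 31427885.73362/57587.967 = 545.7370.

545.7370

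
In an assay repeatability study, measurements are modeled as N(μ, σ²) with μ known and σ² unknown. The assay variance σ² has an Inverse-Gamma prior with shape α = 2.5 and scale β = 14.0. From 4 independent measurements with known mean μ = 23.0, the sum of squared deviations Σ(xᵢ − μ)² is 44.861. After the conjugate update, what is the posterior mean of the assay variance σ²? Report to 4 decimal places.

10.4087

With known mean μ and an Inverse-Gamma(α, β) prior on σ², the Normal likelihood is conjugate: posterior is Inv-Gamma(α + n/2, β + Σ(xᵢ−μ)²/2).
Posterior: Inv-Gamma(2.5 + 4/2, 14.0 + 44.861/2) = Inv-Gamma(4.50, 36.4305).
E[σ²|data] = β/(α−1) = 36.4305/3.50 = 10.4087.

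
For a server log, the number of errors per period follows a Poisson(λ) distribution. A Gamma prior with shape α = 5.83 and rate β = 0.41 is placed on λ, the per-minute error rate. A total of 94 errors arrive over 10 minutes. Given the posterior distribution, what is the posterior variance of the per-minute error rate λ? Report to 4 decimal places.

0.9212

With a Gamma(shape α, rate β) prior, the Poisson likelihood is conjugate: the posterior is Gamma(α + ΣXᵢ, β + n).
Posterior: Gamma(α+S, β+n) = Gamma(5.83+94, 0.41+10) = Gamma(99.83, 10.41).
Var = α/β² = 99.83/10.41² = 0.9212.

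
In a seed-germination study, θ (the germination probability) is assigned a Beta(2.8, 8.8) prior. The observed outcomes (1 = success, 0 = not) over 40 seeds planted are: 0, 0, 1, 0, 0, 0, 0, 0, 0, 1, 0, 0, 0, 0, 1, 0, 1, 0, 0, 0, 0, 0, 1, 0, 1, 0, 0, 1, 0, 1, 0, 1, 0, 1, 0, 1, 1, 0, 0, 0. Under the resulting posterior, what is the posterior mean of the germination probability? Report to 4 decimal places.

The Beta prior is conjugate to a Binomial/Bernoulli likelihood; the update adds successes to α and failures to β.
Posterior: Beta(α+k, β+n−k) = Beta(2.8+12, 8.8+28) = Beta(14.8, 36.8).
Posterior mean = α/(α+β) = 14.8/51.6 = 0.2868.

0.2868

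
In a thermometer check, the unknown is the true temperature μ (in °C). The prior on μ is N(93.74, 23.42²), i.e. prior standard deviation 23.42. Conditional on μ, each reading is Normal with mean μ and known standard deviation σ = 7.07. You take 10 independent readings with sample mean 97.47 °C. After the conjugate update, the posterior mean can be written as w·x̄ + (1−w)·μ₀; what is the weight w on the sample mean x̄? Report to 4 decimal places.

0.9910

For Normal data with known variance σ², a Normal(μ₀, σ₀²) prior on μ is conjugate. Posterior precision = 1/σ₀² + n/σ²; posterior mean is the precision-weighted average of μ₀ and x̄.
σ₀² = 23.42² = 548.4964, σ² = 7.07² = 49.9849. Prior precision 1/σ₀² = 1/548.4964; data precision n/σ² = 10/49.9849.
w = (n/σ²)/(1/σ₀² + n/σ²) = n·σ₀²/(σ² + n·σ₀²) = 10·548.4964/(49.9849 + 10·548.4964) = 5484.964/5534.9489 = 0.9910.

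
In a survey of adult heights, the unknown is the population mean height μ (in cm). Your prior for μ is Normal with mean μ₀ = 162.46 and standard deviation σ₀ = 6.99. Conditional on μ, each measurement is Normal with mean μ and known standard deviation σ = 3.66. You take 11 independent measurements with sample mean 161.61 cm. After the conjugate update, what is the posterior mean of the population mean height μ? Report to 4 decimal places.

161.6307

For Normal data with known variance σ², a Normal(μ₀, σ₀²) prior on μ is conjugate. Posterior precision = 1/σ₀² + n/σ²; posterior mean is the precision-weighted average of μ₀ and x̄.
n·x̄ = 11·161.61 = 1777.71.
σ₀² = 6.99² = 48.8601, σ² = 3.66² = 13.3956; σ² + n·σ₀² = 13.3956 + 11·48.8601 = 550.8567.
Posterior mean = (μ₀/σ₀² + n·x̄/σ²)/(1/σ₀² + n/σ²) = (σ²·μ₀ + σ₀²·n·x̄)/(σ² + n·σ₀²) = (13.3956·162.46 + 48.8601·1777.71)/550.8567 = 89035.337547/550.8567 = 161.6307.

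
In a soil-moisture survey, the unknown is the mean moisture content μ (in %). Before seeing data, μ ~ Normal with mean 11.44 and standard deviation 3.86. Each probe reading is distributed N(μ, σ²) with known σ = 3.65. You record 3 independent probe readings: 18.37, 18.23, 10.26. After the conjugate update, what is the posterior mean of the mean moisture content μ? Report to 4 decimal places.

For Normal data with known variance σ², a Normal(μ₀, σ₀²) prior on μ is conjugate. Posterior precision = 1/σ₀² + n/σ²; posterior mean is the precision-weighted average of μ₀ and x̄.
Σxᵢ = 18.37 + 18.23 + 10.26 = 46.86, so n·x̄ = 46.86.
σ₀² = 3.86² = 14.8996, σ² = 3.65² = 13.3225; σ² + n·σ₀² = 13.3225 + 3·14.8996 = 58.0213.
Posterior mean = (μ₀/σ₀² + n·x̄/σ²)/(1/σ₀² + n/σ²) = (σ²·μ₀ + σ₀²·n·x̄)/(σ² + n·σ₀²) = (13.3225·11.44 + 14.8996·46.86)/58.0213 = 850.604656/58.0213 = 14.6602.

14.6602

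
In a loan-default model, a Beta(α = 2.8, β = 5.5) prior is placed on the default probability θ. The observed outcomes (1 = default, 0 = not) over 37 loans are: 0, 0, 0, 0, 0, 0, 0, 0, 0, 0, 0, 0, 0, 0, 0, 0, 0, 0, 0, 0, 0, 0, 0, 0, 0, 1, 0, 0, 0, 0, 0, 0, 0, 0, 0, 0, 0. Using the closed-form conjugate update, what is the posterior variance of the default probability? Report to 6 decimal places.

0.001660

The Beta prior is conjugate to a Binomial/Bernoulli likelihood; the update adds successes to α and failures to β.
Posterior: Beta(α+k, β+n−k) = Beta(2.8+1, 5.5+36) = Beta(3.8, 41.5).
Var = αβ/((α+β)²(α+β+1)) = 3.8·41.5/(45.3²·46.3) = 0.001660.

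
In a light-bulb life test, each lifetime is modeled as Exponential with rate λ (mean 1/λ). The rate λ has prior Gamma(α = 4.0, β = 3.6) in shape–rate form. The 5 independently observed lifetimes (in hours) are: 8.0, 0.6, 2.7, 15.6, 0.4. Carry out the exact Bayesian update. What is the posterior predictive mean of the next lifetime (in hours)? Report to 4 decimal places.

3.8625

With a Gamma(shape α, rate β) prior on the exponential rate λ, the posterior after n observations with total T = Σxᵢ is Gamma(α+n, β+T).
Sum of observations T = 27.3 hours; n = 5.
Posterior: Gamma(4.0+5, 3.6+27.3) = Gamma(9.0, 30.9).
The predictive distribution for the next observation is Lomax; its mean is β/(α−1) = 30.9/8.0 = 3.8625.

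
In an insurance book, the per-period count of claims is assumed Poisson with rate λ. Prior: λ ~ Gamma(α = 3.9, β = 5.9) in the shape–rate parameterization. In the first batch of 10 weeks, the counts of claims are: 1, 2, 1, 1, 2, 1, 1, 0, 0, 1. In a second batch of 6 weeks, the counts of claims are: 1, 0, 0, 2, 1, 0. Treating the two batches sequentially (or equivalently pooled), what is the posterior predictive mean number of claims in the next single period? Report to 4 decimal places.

With a Gamma(shape α, rate β) prior, the Poisson likelihood is conjugate: the posterior is Gamma(α + ΣXᵢ, β + n).
Batch 1: sum of counts S = 10 over n = 10 weeks.
After batch 1: Gamma(α+S, β+n) = Gamma(3.9+10, 5.9+10) = Gamma(13.9, 15.9).
Batch 2: sum of counts S = 4 over n = 6 weeks.
After batch 2: Gamma(α+S, β+n) = Gamma(13.9+4, 15.9+6) = Gamma(17.9, 21.9).
The predictive distribution for one future period is NegBinom with mean α/β = 0.8174.

0.8174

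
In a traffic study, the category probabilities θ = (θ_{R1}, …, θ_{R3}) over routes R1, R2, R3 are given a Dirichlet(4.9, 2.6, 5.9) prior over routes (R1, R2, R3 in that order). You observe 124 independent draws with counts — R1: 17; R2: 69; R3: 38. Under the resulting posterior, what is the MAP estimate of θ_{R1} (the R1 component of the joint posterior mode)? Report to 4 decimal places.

0.1555

The Dirichlet prior is conjugate to the Multinomial likelihood: each posterior αⱼ = prior αⱼ + observed count nⱼ.
Posterior concentration: (21.9, 71.6, 43.9), total = 137.4.
Joint mode component: (α_{R1}−1)/(Σα−K) = 20.9/134.4 = 0.1555.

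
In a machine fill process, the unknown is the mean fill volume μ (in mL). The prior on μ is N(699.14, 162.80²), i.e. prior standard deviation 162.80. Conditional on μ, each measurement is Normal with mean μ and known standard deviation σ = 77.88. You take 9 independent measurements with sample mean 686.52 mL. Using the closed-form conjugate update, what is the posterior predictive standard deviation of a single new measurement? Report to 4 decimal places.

81.9909

For Normal data with known variance σ², a Normal(μ₀, σ₀²) prior on μ is conjugate. Posterior precision = 1/σ₀² + n/σ²; posterior mean is the precision-weighted average of μ₀ and x̄.
σ₀² = 162.80² = 26503.84, σ² = 77.88² = 6065.2944; σ² + n·σ₀² = 6065.2944 + 9·26503.84 = 244599.8544.
Posterior precision = 1/σ₀² + n/σ² = 1/26503.84 + 9/6065.2944 = (σ² + n·σ₀²)/(σ₀²σ²) = 244599.8544/(26503.84·6065.2944); posterior variance σₙ² = σ₀²σ²/(σ² + n·σ₀²) = 26503.84·6065.2944/244599.8544 = 657.210499.
Predictive variance for one new observation = σₙ² + σ² = 26503.84·6065.2944/244599.8544 + 6065.2944 = σ²·(σ₀² + 244599.8544)/244599.8544 = 6065.2944·271103.6944/244599.8544 = 6722.504899; SD = √(6065.2944·271103.6944/244599.8544) = 81.9909.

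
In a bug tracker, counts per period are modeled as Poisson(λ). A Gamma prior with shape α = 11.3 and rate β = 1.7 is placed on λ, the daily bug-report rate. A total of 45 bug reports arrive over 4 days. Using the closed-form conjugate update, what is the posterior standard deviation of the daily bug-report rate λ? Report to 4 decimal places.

1.3164

With a Gamma(shape α, rate β) prior, the Poisson likelihood is conjugate: the posterior is Gamma(α + ΣXᵢ, β + n).
Posterior: Gamma(α+S, β+n) = Gamma(11.3+45, 1.7+4) = Gamma(56.3, 5.7).
SD = √α/β = √56.3/5.7 = 1.3164.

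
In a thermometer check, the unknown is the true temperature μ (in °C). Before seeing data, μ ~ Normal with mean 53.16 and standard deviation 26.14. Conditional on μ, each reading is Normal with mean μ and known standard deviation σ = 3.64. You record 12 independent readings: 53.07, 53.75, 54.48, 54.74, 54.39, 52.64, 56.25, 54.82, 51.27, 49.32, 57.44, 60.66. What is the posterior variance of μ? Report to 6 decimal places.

For Normal data with known variance σ², a Normal(μ₀, σ₀²) prior on μ is conjugate. Posterior precision = 1/σ₀² + n/σ²; posterior mean is the precision-weighted average of μ₀ and x̄.
σ₀² = 26.14² = 683.2996, σ² = 3.64² = 13.2496; σ² + n·σ₀² = 13.2496 + 12·683.2996 = 8212.8448.
Posterior precision = 1/σ₀² + n/σ² = 1/683.2996 + 12/13.2496 = (σ² + n·σ₀²)/(σ₀²σ²) = 8212.8448/(683.2996·13.2496); posterior variance σₙ² = σ₀²σ²/(σ² + n·σ₀²) = 683.2996·13.2496/8212.8448 = 1.102352.

1.102352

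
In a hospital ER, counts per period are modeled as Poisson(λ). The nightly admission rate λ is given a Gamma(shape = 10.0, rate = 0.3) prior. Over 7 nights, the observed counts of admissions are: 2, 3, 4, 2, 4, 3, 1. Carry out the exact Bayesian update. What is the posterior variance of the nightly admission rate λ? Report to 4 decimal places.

0.5442

With a Gamma(shape α, rate β) prior, the Poisson likelihood is conjugate: the posterior is Gamma(α + ΣXᵢ, β + n).
Sum of counts S = 19 over n = 7 nights.
Posterior: Gamma(α+S, β+n) = Gamma(10.0+19, 0.3+7) = Gamma(29.0, 7.3).
Var = α/β² = 29.0/7.3² = 0.5442.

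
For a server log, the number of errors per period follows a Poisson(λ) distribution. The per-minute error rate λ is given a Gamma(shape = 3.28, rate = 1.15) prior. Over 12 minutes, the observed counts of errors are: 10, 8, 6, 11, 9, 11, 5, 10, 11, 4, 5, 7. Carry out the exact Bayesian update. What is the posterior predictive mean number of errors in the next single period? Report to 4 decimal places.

With a Gamma(shape α, rate β) prior, the Poisson likelihood is conjugate: the posterior is Gamma(α + ΣXᵢ, β + n).
Sum of counts S = 97 over n = 12 minutes.
Posterior: Gamma(α+S, β+n) = Gamma(3.28+97, 1.15+12) = Gamma(100.28, 13.15).
The predictive distribution for one future period is NegBinom with mean α/β = 7.6259.

7.6259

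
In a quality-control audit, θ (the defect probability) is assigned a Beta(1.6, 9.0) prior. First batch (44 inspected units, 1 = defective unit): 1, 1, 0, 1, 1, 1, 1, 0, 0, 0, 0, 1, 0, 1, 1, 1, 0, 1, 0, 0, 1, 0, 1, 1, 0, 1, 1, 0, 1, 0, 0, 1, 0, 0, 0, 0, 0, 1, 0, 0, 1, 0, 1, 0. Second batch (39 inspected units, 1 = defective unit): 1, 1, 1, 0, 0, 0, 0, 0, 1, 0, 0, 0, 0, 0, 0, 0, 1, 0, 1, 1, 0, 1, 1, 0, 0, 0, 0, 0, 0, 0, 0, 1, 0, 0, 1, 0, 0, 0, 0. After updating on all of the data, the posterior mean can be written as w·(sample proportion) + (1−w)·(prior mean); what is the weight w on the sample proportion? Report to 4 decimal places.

The Beta prior is conjugate to a Binomial/Bernoulli likelihood; the update adds successes to α and failures to β.
Total number of inspected units: n = 44 + 39 = 83.
Posterior mean = (α₀+k)/(α₀+β₀+n) = [n/(α₀+β₀+n)]·(k/n) + [(α₀+β₀)/(α₀+β₀+n)]·α₀/(α₀+β₀), so only n and the prior enter the weight.
The weight on the data is w = n/(α₀+β₀+n) = 83/(1.6+9.0+83) = 83/93.6 = 0.8868.

0.8868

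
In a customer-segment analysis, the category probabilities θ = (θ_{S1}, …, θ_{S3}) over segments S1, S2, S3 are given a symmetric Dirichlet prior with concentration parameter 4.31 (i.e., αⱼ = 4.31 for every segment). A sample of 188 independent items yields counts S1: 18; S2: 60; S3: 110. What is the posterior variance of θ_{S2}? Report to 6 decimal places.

0.001078

The Dirichlet prior is conjugate to the Multinomial likelihood: each posterior αⱼ = prior αⱼ + observed count nⱼ.
Posterior concentration: (22.31, 64.31, 114.31), total = 200.93.
Var[θ_j] = α_j(Σα−α_j)/((Σα)²(Σα+1)) = 64.31·136.62/(200.93²·201.93) = 0.001078.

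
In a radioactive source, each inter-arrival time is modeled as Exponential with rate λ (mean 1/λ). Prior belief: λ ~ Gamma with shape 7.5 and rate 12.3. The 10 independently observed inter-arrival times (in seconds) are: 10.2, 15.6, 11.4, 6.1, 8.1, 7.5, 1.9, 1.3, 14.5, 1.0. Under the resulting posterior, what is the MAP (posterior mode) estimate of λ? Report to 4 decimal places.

With a Gamma(shape α, rate β) prior on the exponential rate λ, the posterior after n observations with total T = Σxᵢ is Gamma(α+n, β+T).
Sum of observations T = 77.6 seconds; n = 10.
Posterior: Gamma(7.5+10, 12.3+77.6) = Gamma(17.5, 89.9).
Mode = (α−1)/β = 0.1835.

0.1835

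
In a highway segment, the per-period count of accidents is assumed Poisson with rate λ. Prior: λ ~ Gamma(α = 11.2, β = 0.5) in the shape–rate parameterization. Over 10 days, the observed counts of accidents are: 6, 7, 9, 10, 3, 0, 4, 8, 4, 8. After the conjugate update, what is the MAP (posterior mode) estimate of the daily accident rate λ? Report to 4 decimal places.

6.5905

With a Gamma(shape α, rate β) prior, the Poisson likelihood is conjugate: the posterior is Gamma(α + ΣXᵢ, β + n).
Sum of counts S = 59 over n = 10 days.
Posterior: Gamma(α+S, β+n) = Gamma(11.2+59, 0.5+10) = Gamma(70.2, 10.5).
Mode of Gamma(α,β) for α≥1 is (α−1)/β = 69.2/10.5 = 6.5905.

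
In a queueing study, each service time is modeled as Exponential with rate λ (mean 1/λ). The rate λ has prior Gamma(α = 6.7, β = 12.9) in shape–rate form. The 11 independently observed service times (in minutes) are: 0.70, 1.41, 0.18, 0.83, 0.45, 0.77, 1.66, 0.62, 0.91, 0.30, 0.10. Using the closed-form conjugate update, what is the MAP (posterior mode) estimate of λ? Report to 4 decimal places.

With a Gamma(shape α, rate β) prior on the exponential rate λ, the posterior after n observations with total T = Σxᵢ is Gamma(α+n, β+T).
Sum of observations T = 7.93 minutes; n = 11.
Posterior: Gamma(6.7+11, 12.9+7.93) = Gamma(17.7, 20.83).
Mode = (α−1)/β = 0.8017.

0.8017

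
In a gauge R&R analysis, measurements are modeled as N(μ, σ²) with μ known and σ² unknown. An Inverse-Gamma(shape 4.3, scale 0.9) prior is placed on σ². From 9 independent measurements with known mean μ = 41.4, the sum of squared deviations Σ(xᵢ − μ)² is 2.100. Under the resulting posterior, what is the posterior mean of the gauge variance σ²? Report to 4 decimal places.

0.2500

With known mean μ and an Inverse-Gamma(α, β) prior on σ², the Normal likelihood is conjugate: posterior is Inv-Gamma(α + n/2, β + Σ(xᵢ−μ)²/2).
Posterior: Inv-Gamma(4.3 + 9/2, 0.9 + 2.100/2) = Inv-Gamma(8.80, 1.9500).
E[σ²|data] = β/(α−1) = 1.9500/7.80 = 0.2500.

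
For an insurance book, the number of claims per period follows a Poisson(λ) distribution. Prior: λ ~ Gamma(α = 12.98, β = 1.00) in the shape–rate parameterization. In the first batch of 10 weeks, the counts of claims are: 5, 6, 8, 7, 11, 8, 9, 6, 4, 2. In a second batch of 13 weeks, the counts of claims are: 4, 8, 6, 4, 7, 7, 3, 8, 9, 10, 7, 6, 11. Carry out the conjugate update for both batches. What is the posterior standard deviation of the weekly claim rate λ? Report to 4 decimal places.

With a Gamma(shape α, rate β) prior, the Poisson likelihood is conjugate: the posterior is Gamma(α + ΣXᵢ, β + n).
Batch 1: sum of counts S = 66 over n = 10 weeks.
After batch 1: Gamma(α+S, β+n) = Gamma(12.98+66, 1.00+10) = Gamma(78.98, 11.00).
Batch 2: sum of counts S = 90 over n = 13 weeks.
After batch 2: Gamma(α+S, β+n) = Gamma(78.98+90, 11.00+13) = Gamma(168.98, 24.00).
SD = √α/β = √168.98/24.00 = 0.5416.

0.5416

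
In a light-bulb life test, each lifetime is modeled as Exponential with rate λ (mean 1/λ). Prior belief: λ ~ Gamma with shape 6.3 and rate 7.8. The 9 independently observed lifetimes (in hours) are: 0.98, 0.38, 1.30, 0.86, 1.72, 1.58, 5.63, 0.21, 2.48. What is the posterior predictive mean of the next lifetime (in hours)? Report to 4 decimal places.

With a Gamma(shape α, rate β) prior on the exponential rate λ, the posterior after n observations with total T = Σxᵢ is Gamma(α+n, β+T).
Sum of observations T = 15.14 hours; n = 9.
Posterior: Gamma(6.3+9, 7.8+15.14) = Gamma(15.3, 22.94).
The predictive distribution for the next observation is Lomax; its mean is β/(α−1) = 22.94/14.3 = 1.6042.

1.6042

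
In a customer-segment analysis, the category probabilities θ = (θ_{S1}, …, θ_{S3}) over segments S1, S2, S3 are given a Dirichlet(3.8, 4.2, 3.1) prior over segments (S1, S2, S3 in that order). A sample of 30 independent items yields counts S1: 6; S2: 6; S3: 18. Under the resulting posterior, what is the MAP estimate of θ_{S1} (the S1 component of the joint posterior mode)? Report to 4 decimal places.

The Dirichlet prior is conjugate to the Multinomial likelihood: each posterior αⱼ = prior αⱼ + observed count nⱼ.
Posterior concentration: (9.8, 10.2, 21.1), total = 41.1.
Joint mode component: (α_{S1}−1)/(Σα−K) = 8.8/38.1 = 0.2310.

0.2310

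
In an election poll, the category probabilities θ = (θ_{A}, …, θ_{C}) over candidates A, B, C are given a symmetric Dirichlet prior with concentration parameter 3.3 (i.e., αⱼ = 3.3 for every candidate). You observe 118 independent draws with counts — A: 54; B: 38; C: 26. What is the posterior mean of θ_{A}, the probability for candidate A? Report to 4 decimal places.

0.4480

The Dirichlet prior is conjugate to the Multinomial likelihood: each posterior αⱼ = prior αⱼ + observed count nⱼ.
Posterior concentration: (57.3, 41.3, 29.3), total = 127.9.
E[θ_{A}|data] = α_{A}/Σα = 57.3/127.9 = 0.4480.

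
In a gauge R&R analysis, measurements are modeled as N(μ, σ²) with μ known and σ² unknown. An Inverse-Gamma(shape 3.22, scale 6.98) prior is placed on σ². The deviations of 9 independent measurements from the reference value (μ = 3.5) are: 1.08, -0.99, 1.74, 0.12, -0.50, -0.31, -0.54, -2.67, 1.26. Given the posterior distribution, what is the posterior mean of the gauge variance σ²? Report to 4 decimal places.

2.1207

With known mean μ and an Inverse-Gamma(α, β) prior on σ², the Normal likelihood is conjugate: posterior is Inv-Gamma(α + n/2, β + Σ(xᵢ−μ)²/2).
Σ(xᵢ−μ)² = (1.08)² + (-0.99)² + (1.74)² + (0.12)² + (-0.50)² + (-0.31)² + (-0.54)² + (-2.67)² + (1.26)² = 14.5427.
Posterior: Inv-Gamma(3.22 + 9/2, 6.98 + 14.5427/2) = Inv-Gamma(7.72, 14.25135).
E[σ²|data] = β/(α−1) = 14.25135/6.72 = 2.1207.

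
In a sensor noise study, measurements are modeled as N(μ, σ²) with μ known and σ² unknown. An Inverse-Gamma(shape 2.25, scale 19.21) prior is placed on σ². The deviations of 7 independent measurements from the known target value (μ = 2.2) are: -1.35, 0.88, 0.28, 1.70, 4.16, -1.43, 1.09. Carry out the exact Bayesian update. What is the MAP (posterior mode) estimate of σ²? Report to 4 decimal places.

4.7795

With known mean μ and an Inverse-Gamma(α, β) prior on σ², the Normal likelihood is conjugate: posterior is Inv-Gamma(α + n/2, β + Σ(xᵢ−μ)²/2).
Σ(xᵢ−μ)² = (-1.35)² + (0.88)² + (0.28)² + (1.70)² + (4.16)² + (-1.43)² + (1.09)² = 26.1039.
Posterior: Inv-Gamma(2.25 + 7/2, 19.21 + 26.1039/2) = Inv-Gamma(5.75, 32.26195).
Mode = β/(α+1) = 32.26195/6.75 = 4.7795.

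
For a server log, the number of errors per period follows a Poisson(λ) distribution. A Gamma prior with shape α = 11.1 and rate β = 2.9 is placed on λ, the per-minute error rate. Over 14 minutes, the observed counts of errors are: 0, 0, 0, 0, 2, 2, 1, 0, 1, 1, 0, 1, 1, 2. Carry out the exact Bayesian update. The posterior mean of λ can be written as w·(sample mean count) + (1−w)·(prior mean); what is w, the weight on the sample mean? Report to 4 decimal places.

With a Gamma(shape α, rate β) prior, the Poisson likelihood is conjugate: the posterior is Gamma(α + ΣXᵢ, β + n).
Posterior mean = (α₀+S)/(β₀+n) = [n/(β₀+n)]·(S/n) + [β₀/(β₀+n)]·(α₀/β₀), so only n and β₀ enter the weight.
Weight on data w = n/(β₀+n) = 14/(2.9+14) = 14/16.9 = 0.8284.

0.8284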